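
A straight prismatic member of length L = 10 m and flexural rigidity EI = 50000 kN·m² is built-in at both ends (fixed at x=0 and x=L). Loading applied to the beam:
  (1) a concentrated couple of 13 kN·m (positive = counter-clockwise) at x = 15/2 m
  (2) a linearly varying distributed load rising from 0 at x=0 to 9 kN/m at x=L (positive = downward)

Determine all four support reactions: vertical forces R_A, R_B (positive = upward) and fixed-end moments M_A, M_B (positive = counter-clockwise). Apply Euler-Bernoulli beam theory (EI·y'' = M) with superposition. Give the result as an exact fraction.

R_A = 1197/80 kN, M_A = 545/16 kN·m, R_B = 2403/80 kN, M_B = -759/16 kN·m

Load 1 — applied couple M₀=13 kN·m at a=15/2 m (b=L-a=5/2):
  R_A = 6M₀ab/L³ = 6·13·(15/2)·(5/2)/10³ = 117/80 kN
  M_A = M₀b(2a-b)/L² = 13·(5/2)·(2·(15/2)-(5/2))/10² = 65/16 kN·m
  R_B = -6M₀ab/L³ = -6·13·(15/2)·(5/2)/10³ = -117/80 kN
  M_B = M₀a(2b-a)/L² = 13·(15/2)·(2·(5/2)-(15/2))/10² = -39/16 kN·m
Load 2 — triangular load w₀=9 kN/m (0→w₀ over full span):
  R_A = 3w₀L/20 = 3·9·10/20 = 27/2 kN
  M_A = w₀L²/30 = 9·10²/30 = 30 kN·m
  R_B = 7w₀L/20 = 7·9·10/20 = 63/2 kN
  M_B = -w₀L²/20 = -9·10²/20 = -45 kN·m
Superposition: R_A = 1197/80 kN, M_A = 545/16 kN·m, R_B = 2403/80 kN, M_B = -759/16 kN·m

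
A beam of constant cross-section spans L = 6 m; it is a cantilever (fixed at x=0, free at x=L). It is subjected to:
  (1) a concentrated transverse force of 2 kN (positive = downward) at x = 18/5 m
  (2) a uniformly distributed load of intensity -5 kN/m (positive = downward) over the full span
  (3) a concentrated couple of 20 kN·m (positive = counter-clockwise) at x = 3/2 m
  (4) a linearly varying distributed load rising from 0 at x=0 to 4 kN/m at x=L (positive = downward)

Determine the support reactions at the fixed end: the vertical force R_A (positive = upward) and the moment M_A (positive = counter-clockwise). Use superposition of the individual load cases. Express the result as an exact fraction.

R_A = -16 kN, M_A = -274/5 kN·m

Load 1 — point force P=2 kN at a=18/5 m (b=L-a=12/5):
  R_A = P = 2 kN
  M_A = Pa = 2·(18/5) = 36/5 kN·m
Load 2 — uniform load w=-5 kN/m over full span:
  R_A = wL = (-5)·6 = -30 kN
  M_A = wL²/2 = (-5)·6²/2 = -90 kN·m
Load 3 — applied couple M₀=20 kN·m at a=3/2 m (b=L-a=9/2):
  R_A = 0 kN
  M_A = -M₀ = -20 kN·m
Load 4 — triangular load w₀=4 kN/m (0→w₀ over full span):
  R_A = w₀L/2 = 4·6/2 = 12 kN
  M_A = w₀L²/3 = 4·6²/3 = 48 kN·m
Superposition: R_A = -16 kN, M_A = -274/5 kN·m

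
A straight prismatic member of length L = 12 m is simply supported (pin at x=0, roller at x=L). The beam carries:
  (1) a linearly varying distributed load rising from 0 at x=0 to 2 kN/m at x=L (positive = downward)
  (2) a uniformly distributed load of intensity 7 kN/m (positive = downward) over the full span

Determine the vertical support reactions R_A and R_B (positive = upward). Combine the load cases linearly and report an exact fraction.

Load 1 — triangular load w₀=2 kN/m (0→w₀ over full span):
  R_A = w₀L/6 = 2·12/6 = 4 kN
  R_B = w₀L/3 = 2·12/3 = 8 kN
Load 2 — uniform load w=7 kN/m over full span:
  R_A = wL/2 = 7·12/2 = 42 kN
  R_B = wL/2 = 7·12/2 = 42 kN
Superposition: R_A = 46 kN, R_B = 50 kN

R_A = 46 kN, R_B = 50 kN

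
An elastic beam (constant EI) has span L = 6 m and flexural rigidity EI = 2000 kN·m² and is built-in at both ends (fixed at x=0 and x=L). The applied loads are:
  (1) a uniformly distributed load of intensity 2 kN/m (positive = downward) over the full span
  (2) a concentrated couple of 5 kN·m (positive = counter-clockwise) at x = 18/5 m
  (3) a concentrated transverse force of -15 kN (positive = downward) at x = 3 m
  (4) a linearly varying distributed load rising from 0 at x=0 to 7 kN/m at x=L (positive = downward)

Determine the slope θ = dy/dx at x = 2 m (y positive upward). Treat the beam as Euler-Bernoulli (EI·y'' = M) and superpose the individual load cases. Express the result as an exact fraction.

Load 1 — uniform load w=2 kN/m over full span:
  θ_1 = -wx(L-x)(L-2x)/(12EI) = -2·2·(6-2)·(6-2·2)/(12·2000) = -1/750 rad
Load 2 — applied couple M₀=5 kN·m at a=18/5 m (b=L-a=12/5):
  θ_2 = (R_Ax²/2 - M_Ax)/EI  [x≤a] with R_A=6/5, M_A=8/5 = ((6/5)·2²/2 - (8/5)·2)/2000 = -1/2500 rad
Load 3 — point force P=-15 kN at a=3 m (b=L-a=3):
  θ_3 = -Pb²x(2aL-(3a+b)x)/(2L³EI)  [x≤a] = -(-15)·3²·2·(2·3·6-(3·3+3)·2)/(2·6³·2000) = 3/800 rad
Load 4 — triangular load w₀=7 kN/m (0→w₀ over full span):
  θ_4 = -w₀(2x(L-x)(L-2x)(x+2L)+x²(L-x)²)/(120LEI) = -7·(2·2·(6-2)·(6-2·2)·(2+2·6)+2²·(6-2)²)/(120·6·2000) = -14/5625 rad
Superposition: θ = Σ θ_i = -17/36000 rad ≈ -0.000472 rad

θ(2) = -17/36000 rad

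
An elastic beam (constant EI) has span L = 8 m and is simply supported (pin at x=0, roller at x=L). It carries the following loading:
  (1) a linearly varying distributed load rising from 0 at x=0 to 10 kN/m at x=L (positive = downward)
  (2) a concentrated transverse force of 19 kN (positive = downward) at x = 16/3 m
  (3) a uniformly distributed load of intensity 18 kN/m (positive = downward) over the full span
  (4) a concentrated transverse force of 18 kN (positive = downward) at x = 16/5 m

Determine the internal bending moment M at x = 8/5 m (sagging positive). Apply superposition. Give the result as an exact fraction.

M(8/5) = 10504/75 kN·m

Load 1 — triangular load w₀=10 kN/m (0→w₀ over full span):
  M_1 = w₀Lx/6 - w₀x³/(6L) = 10·8·(8/5)/6 - 10·(8/5)³/(6·8) = 512/25 kN·m
Load 2 — point force P=19 kN at a=16/3 m (b=L-a=8/3):
  M_2 = Pbx/L  [x≤a] = 19·(8/3)·(8/5)/8 = 152/15 kN·m
Load 3 — uniform load w=18 kN/m over full span:
  M_3 = wx(L-x)/2 = 18·(8/5)·(8-(8/5))/2 = 2304/25 kN·m
Load 4 — point force P=18 kN at a=16/5 m (b=L-a=24/5):
  M_4 = Pbx/L  [x≤a] = 18·(24/5)·(8/5)/8 = 432/25 kN·m
Superposition: M = Σ M_i = 10504/75 kN·m ≈ 140.053333 kN·m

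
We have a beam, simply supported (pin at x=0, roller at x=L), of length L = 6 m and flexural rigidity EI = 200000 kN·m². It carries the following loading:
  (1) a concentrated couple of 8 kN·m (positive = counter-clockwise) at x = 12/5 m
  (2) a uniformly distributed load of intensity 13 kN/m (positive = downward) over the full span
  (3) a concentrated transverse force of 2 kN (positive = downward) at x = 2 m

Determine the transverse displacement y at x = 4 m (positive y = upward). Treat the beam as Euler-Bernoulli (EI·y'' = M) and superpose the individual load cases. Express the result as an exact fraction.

Load 1 — applied couple M₀=8 kN·m at a=12/5 m (b=L-a=18/5):
  y_1 = (M₀x³/(6L)-M₀(x-a)²/2+C₁x)/EI  [x>a] with C₁=M₀(3b²-L²)/(6L)=16/25 = (8·4³/(6·6)-8·(4-(12/5))²/2+(16/25)·4)/200000 = 23/703125 m
Load 2 — uniform load w=13 kN/m over full span:
  y_2 = -wx(L³-2Lx²+x³)/(24EI) = -13·4·(6³-2·6·4²+4³)/(24·200000) = -143/150000 m
Load 3 — point force P=2 kN at a=2 m (b=L-a=4):
  y_3 = -Pa(L-x)(2Lx-a²-x²)/(6LEI)  [x>a] = -2·2·(6-4)·(2·6·4-2²-4²)/(6·6·200000) = -7/225000 m
Superposition: y = Σ y_i = -3569/3750000 m ≈ -0.000952 m

y(4) = -3569/3750000 m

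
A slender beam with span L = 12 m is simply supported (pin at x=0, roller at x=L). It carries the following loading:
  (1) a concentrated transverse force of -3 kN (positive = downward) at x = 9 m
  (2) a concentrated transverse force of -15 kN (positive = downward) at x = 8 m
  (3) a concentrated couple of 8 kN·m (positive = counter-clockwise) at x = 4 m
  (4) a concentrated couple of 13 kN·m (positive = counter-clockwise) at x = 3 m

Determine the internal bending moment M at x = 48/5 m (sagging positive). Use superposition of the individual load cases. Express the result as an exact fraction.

M(48/5) = -168/5 kN·m

Load 1 — point force P=-3 kN at a=9 m (b=L-a=3):
  M_1 = Pa(L-x)/L  [x>a] = (-3)·9·(12-(48/5))/12 = -27/5 kN·m
Load 2 — point force P=-15 kN at a=8 m (b=L-a=4):
  M_2 = Pa(L-x)/L  [x>a] = (-15)·8·(12-(48/5))/12 = -24 kN·m
Load 3 — applied couple M₀=8 kN·m at a=4 m (b=L-a=8):
  M_3 = M₀x/L - M₀  [x>a] = 8·(48/5)/12 - 8 = -8/5 kN·m
Load 4 — applied couple M₀=13 kN·m at a=3 m (b=L-a=9):
  M_4 = M₀x/L - M₀  [x>a] = 13·(48/5)/12 - 13 = -13/5 kN·m
Superposition: M = Σ M_i = -168/5 kN·m ≈ -33.600000 kN·m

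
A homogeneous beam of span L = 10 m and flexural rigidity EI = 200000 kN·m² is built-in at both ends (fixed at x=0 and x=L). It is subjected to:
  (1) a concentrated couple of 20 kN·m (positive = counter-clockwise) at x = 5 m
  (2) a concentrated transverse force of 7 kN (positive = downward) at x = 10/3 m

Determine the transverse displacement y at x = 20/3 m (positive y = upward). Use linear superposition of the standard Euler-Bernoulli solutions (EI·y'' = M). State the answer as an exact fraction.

Load 1 — applied couple M₀=20 kN·m at a=5 m (b=L-a=5):
  y_1 = (R_Ax³/6 - M_Ax²/2 - M₀(x-a)²/2)/EI  [x>a] with R_A=3, M_A=5 = (3·(20/3)³/6 - 5·(20/3)²/2 - 20·((20/3)-5)²/2)/200000 = 1/21600 m
Load 2 — point force P=7 kN at a=10/3 m (b=L-a=20/3):
  y_2 = -Pa²(L-x)²(3bL-(3b+a)(L-x))/(6L³EI)  [x>a] = -7·(10/3)²·(10-(20/3))²·(3·(20/3)·10-(3·(20/3)+(10/3))·(10-(20/3)))/(6·10³·200000) = -77/874800 m
Superposition: y = Σ y_i = -73/1749600 m ≈ -0.000042 m

y(20/3) = -73/1749600 m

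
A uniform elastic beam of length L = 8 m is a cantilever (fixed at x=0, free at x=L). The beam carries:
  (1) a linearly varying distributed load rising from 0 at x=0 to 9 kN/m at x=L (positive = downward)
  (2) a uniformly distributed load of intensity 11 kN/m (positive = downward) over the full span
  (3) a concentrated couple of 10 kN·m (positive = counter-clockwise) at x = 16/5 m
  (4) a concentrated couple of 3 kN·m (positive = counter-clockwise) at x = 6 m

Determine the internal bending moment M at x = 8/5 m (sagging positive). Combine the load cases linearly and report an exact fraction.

M(8/5) = -43431/125 kN·m

Load 1 — triangular load w₀=9 kN/m (0→w₀ over full span):
  M_1 = w₀Lx/2 - w₀L²/3 - w₀x³/(6L) = 9·8·(8/5)/2 - 9·8²/3 - 9·(8/5)³/(6·8) = -16896/125 kN·m
Load 2 — uniform load w=11 kN/m over full span:
  M_2 = -w(L-x)²/2 = -11·(8-(8/5))²/2 = -5632/25 kN·m
Load 3 — applied couple M₀=10 kN·m at a=16/5 m (b=L-a=24/5):
  M_3 = M₀  [x≤a] = 10 = 10 kN·m
Load 4 — applied couple M₀=3 kN·m at a=6 m (b=L-a=2):
  M_4 = M₀  [x≤a] = 3 = 3 kN·m
Superposition: M = Σ M_i = -43431/125 kN·m ≈ -347.448000 kN·m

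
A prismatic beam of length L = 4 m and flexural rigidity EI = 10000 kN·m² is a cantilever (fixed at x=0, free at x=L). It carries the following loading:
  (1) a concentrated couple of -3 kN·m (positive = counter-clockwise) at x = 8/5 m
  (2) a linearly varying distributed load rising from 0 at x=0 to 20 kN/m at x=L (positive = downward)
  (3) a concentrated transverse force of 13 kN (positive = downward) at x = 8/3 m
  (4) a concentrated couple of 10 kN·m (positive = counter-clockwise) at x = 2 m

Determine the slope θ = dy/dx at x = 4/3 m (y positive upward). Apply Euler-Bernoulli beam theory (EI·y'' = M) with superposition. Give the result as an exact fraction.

Load 1 — applied couple M₀=-3 kN·m at a=8/5 m (b=L-a=12/5):
  θ_1 = M₀x/EI  [x≤a] = (-3)·(4/3)/10000 = -1/2500 rad
Load 2 — triangular load w₀=20 kN/m (0→w₀ over full span):
  θ_2 = (w₀Lx²/4-w₀L²x/3-w₀x⁴/(24L))/EI = (20·4·(4/3)²/4-20·4²·(4/3)/3-20·(4/3)⁴/(24·4))/10000 = -326/30375 rad
Load 3 — point force P=13 kN at a=8/3 m (b=L-a=4/3):
  θ_3 = -Px(2a-x)/(2EI)  [x≤a] = -13·(4/3)·(2·(8/3)-(4/3))/(2·10000) = -13/3750 rad
Load 4 — applied couple M₀=10 kN·m at a=2 m (b=L-a=2):
  θ_4 = M₀x/EI  [x≤a] = 10·(4/3)/10000 = 1/750 rad
Superposition: θ = Σ θ_i = -8059/607500 rad ≈ -0.013266 rad

θ(4/3) = -8059/607500 rad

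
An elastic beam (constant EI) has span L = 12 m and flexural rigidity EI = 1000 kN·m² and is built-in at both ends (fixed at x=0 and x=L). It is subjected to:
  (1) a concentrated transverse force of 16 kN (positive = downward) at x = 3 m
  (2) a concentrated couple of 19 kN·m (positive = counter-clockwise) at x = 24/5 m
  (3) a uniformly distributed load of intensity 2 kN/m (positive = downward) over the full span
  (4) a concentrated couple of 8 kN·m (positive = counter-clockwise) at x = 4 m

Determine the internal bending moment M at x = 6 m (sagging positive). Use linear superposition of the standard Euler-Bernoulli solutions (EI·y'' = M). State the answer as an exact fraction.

Load 1 — point force P=16 kN at a=3 m (b=L-a=9):
  M_1 = Pa²(a+3b)(L-x)/L³ - Pa²b/L²  [x>a] = 16·3²·(3+3·9)·(12-6)/12³ - 16·3²·9/12² = 6 kN·m
Load 2 — applied couple M₀=19 kN·m at a=24/5 m (b=L-a=36/5):
  M_2 = R_Ax - M_A - M₀  [x>a] with R_A=57/25, M_A=57/25 = (57/25)·6 - (57/25) - 19 = -38/5 kN·m
Load 3 — uniform load w=2 kN/m over full span:
  M_3 = wLx/2 - wL²/12 - wx²/2 = 2·12·6/2 - 2·12²/12 - 2·6²/2 = 12 kN·m
Load 4 — applied couple M₀=8 kN·m at a=4 m (b=L-a=8):
  M_4 = R_Ax - M_A - M₀  [x>a] with R_A=8/9, M_A=0 = (8/9)·6 - 0 - 8 = -8/3 kN·m
Superposition: M = Σ M_i = 116/15 kN·m ≈ 7.733333 kN·m

M(6) = 116/15 kN·m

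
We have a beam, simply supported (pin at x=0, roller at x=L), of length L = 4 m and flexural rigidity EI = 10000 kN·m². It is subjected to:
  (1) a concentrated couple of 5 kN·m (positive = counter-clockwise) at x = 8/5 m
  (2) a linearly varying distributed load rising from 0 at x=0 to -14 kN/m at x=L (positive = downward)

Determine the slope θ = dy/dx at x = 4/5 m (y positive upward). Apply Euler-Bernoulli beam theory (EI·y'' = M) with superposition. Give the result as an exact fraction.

Load 1 — applied couple M₀=5 kN·m at a=8/5 m (b=L-a=12/5):
  θ_1 = (M₀x²/(2L)+C₁)/EI  [x≤a] with C₁=M₀(3b²-L²)/(6L)=4/15 = (5·(4/5)²/(2·4)+(4/15))/10000 = 1/15000 rad
Load 2 — triangular load w₀=-14 kN/m (0→w₀ over full span):
  θ_2 = -w₀(7L⁴-30L²x²+15x⁴)/(360LEI) = -(-14)·(7·4⁴-30·4²·(4/5)²+15·(4/5)⁴)/(360·4·10000) = 5096/3515625 rad
Superposition: θ = Σ θ_i = 42643/28125000 rad ≈ 0.001516 rad

θ(4/5) = 42643/28125000 rad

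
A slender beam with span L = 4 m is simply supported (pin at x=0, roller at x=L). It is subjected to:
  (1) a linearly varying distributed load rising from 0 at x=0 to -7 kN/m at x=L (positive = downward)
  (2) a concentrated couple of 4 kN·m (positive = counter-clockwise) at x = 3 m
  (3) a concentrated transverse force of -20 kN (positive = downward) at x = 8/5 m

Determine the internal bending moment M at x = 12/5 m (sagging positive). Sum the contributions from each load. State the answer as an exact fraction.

M(12/5) = -2196/125 kN·m

Load 1 — triangular load w₀=-7 kN/m (0→w₀ over full span):
  M_1 = w₀Lx/6 - w₀x³/(6L) = (-7)·4·(12/5)/6 - (-7)·(12/5)³/(6·4) = -896/125 kN·m
Load 2 — applied couple M₀=4 kN·m at a=3 m (b=L-a=1):
  M_2 = M₀x/L  [x≤a] = 4·(12/5)/4 = 12/5 kN·m
Load 3 — point force P=-20 kN at a=8/5 m (b=L-a=12/5):
  M_3 = Pa(L-x)/L  [x>a] = (-20)·(8/5)·(4-(12/5))/4 = -64/5 kN·m
Superposition: M = Σ M_i = -2196/125 kN·m ≈ -17.568000 kN·m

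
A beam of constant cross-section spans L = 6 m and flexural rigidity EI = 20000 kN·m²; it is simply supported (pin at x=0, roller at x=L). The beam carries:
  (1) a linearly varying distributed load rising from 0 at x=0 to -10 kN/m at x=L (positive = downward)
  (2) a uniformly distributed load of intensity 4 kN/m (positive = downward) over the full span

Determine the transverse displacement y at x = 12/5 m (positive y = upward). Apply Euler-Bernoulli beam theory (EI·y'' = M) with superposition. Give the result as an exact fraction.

y(12/5) = 5697/7812500 m

Load 1 — triangular load w₀=-10 kN/m (0→w₀ over full span):
  y_1 = -w₀x(7L⁴-10L²x²+3x⁴)/(360LEI) = -(-10)·(12/5)·(7·6⁴-10·6²·(12/5)²+3·(12/5)⁴)/(360·6·20000) = 30807/7812500 m
Load 2 — uniform load w=4 kN/m over full span:
  y_2 = -wx(L³-2Lx²+x³)/(24EI) = -4·(12/5)·(6³-2·6·(12/5)²+(12/5)³)/(24·20000) = -2511/781250 m
Superposition: y = Σ y_i = 5697/7812500 m ≈ 0.000729 m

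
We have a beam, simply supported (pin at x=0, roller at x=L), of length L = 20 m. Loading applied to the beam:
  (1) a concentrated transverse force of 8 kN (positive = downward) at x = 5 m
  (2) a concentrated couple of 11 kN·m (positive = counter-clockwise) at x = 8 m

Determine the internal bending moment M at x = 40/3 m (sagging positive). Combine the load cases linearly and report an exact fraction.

Load 1 — point force P=8 kN at a=5 m (b=L-a=15):
  M_1 = Pa(L-x)/L  [x>a] = 8·5·(20-(40/3))/20 = 40/3 kN·m
Load 2 — applied couple M₀=11 kN·m at a=8 m (b=L-a=12):
  M_2 = M₀x/L - M₀  [x>a] = 11·(40/3)/20 - 11 = -11/3 kN·m
Superposition: M = Σ M_i = 29/3 kN·m ≈ 9.666667 kN·m

M(40/3) = 29/3 kN·m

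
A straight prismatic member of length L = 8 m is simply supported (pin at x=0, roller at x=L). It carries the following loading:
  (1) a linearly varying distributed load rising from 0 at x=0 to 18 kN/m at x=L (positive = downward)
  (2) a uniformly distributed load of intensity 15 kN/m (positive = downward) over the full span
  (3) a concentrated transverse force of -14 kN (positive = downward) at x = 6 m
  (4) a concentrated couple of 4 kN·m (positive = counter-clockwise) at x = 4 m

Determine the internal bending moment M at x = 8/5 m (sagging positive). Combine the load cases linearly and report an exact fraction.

Load 1 — triangular load w₀=18 kN/m (0→w₀ over full span):
  M_1 = w₀Lx/6 - w₀x³/(6L) = 18·8·(8/5)/6 - 18·(8/5)³/(6·8) = 4608/125 kN·m
Load 2 — uniform load w=15 kN/m over full span:
  M_2 = wx(L-x)/2 = 15·(8/5)·(8-(8/5))/2 = 384/5 kN·m
Load 3 — point force P=-14 kN at a=6 m (b=L-a=2):
  M_3 = Pbx/L  [x≤a] = (-14)·2·(8/5)/8 = -28/5 kN·m
Load 4 — applied couple M₀=4 kN·m at a=4 m (b=L-a=4):
  M_4 = M₀x/L  [x≤a] = 4·(8/5)/8 = 4/5 kN·m
Superposition: M = Σ M_i = 13608/125 kN·m ≈ 108.864000 kN·m

M(8/5) = 13608/125 kN·m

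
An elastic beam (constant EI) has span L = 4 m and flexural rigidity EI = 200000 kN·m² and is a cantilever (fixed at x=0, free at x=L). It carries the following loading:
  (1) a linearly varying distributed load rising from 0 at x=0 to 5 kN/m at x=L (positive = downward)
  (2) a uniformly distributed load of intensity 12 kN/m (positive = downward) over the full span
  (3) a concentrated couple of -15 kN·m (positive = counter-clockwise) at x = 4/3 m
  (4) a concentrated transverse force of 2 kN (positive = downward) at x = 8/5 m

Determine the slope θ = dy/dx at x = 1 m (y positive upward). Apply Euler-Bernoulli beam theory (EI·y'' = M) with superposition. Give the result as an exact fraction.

Load 1 — triangular load w₀=5 kN/m (0→w₀ over full span):
  θ_1 = (w₀Lx²/4-w₀L²x/3-w₀x⁴/(24L))/EI = (5·4·1²/4-5·4²·1/3-5·1⁴/(24·4))/200000 = -139/1280000 rad
Load 2 — uniform load w=12 kN/m over full span:
  θ_2 = -wx(x²-3Lx+3L²)/(6EI) = -12·1·(1²-3·4·1+3·4²)/(6·200000) = -37/100000 rad
Load 3 — applied couple M₀=-15 kN·m at a=4/3 m (b=L-a=8/3):
  θ_3 = M₀x/EI  [x≤a] = (-15)·1/200000 = -3/40000 rad
Load 4 — point force P=2 kN at a=8/5 m (b=L-a=12/5):
  θ_4 = -Px(2a-x)/(2EI)  [x≤a] = -2·1·(2·(8/5)-1)/(2·200000) = -11/1000000 rad
Superposition: θ = Σ θ_i = -18067/32000000 rad ≈ -0.000565 rad

θ(1) = -18067/32000000 rad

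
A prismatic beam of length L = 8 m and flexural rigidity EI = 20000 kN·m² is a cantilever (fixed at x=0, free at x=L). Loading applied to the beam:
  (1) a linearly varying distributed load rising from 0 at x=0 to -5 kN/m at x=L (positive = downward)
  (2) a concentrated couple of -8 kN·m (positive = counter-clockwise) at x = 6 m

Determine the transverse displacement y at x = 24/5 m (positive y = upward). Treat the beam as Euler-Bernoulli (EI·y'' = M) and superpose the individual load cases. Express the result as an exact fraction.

Load 1 — triangular load w₀=-5 kN/m (0→w₀ over full span):
  y_1 = (w₀Lx³/12-w₀L²x²/6-w₀x⁵/(120L))/EI = ((-5)·8·(24/5)³/12-(-5)·8²·(24/5)²/6-(-5)·(24/5)⁵/(120·8))/20000 = 85296/1953125 m
Load 2 — applied couple M₀=-8 kN·m at a=6 m (b=L-a=2):
  y_2 = M₀x²/(2EI)  [x≤a] = (-8)·(24/5)²/(2·20000) = -72/15625 m
Superposition: y = Σ y_i = 76296/1953125 m ≈ 0.039064 m

y(24/5) = 76296/1953125 m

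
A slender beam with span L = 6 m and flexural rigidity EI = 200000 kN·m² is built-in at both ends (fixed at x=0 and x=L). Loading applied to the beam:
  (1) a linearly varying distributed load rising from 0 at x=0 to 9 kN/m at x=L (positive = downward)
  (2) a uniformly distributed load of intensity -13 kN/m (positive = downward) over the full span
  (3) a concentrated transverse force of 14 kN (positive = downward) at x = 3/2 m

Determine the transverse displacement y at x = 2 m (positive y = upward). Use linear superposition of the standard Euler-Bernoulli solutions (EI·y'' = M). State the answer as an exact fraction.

y(2) = 153/2000000 m

Load 1 — triangular load w₀=9 kN/m (0→w₀ over full span):
  y_1 = -w₀x²(L-x)²(x+2L)/(120LEI) = -9·2²·(6-2)²·(2+2·6)/(120·6·200000) = -7/125000 m
Load 2 — uniform load w=-13 kN/m over full span:
  y_2 = -wx²(L-x)²/(24EI) = -(-13)·2²·(6-2)²/(24·200000) = 13/75000 m
Load 3 — point force P=14 kN at a=3/2 m (b=L-a=9/2):
  y_3 = -Pa²(L-x)²(3bL-(3b+a)(L-x))/(6L³EI)  [x>a] = -14·(3/2)²·(6-2)²·(3·(9/2)·6-(3·(9/2)+(3/2))·(6-2))/(6·6³·200000) = -49/1200000 m
Superposition: y = Σ y_i = 153/2000000 m ≈ 0.000077 m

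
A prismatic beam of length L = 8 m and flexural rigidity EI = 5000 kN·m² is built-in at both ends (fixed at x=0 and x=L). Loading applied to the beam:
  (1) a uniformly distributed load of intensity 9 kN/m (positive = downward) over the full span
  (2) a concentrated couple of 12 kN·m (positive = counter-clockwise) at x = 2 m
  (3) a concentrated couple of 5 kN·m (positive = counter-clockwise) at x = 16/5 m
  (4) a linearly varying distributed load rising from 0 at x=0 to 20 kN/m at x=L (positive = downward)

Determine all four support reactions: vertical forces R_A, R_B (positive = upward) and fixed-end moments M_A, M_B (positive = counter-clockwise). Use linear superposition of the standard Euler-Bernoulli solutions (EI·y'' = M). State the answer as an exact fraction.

Load 1 — uniform load w=9 kN/m over full span:
  R_A = wL/2 = 9·8/2 = 36 kN
  M_A = wL²/12 = 9·8²/12 = 48 kN·m
  R_B = wL/2 = 9·8/2 = 36 kN
  M_B = -wL²/12 = -9·8²/12 = -48 kN·m
Load 2 — applied couple M₀=12 kN·m at a=2 m (b=L-a=6):
  R_A = 6M₀ab/L³ = 6·12·2·6/8³ = 27/16 kN
  M_A = M₀b(2a-b)/L² = 12·6·(2·2-6)/8² = -9/4 kN·m
  R_B = -6M₀ab/L³ = -6·12·2·6/8³ = -27/16 kN
  M_B = M₀a(2b-a)/L² = 12·2·(2·6-2)/8² = 15/4 kN·m
Load 3 — applied couple M₀=5 kN·m at a=16/5 m (b=L-a=24/5):
  R_A = 6M₀ab/L³ = 6·5·(16/5)·(24/5)/8³ = 9/10 kN
  M_A = M₀b(2a-b)/L² = 5·(24/5)·(2·(16/5)-(24/5))/8² = 3/5 kN·m
  R_B = -6M₀ab/L³ = -6·5·(16/5)·(24/5)/8³ = -9/10 kN
  M_B = M₀a(2b-a)/L² = 5·(16/5)·(2·(24/5)-(16/5))/8² = 8/5 kN·m
Load 4 — triangular load w₀=20 kN/m (0→w₀ over full span):
  R_A = 3w₀L/20 = 3·20·8/20 = 24 kN
  M_A = w₀L²/30 = 20·8²/30 = 128/3 kN·m
  R_B = 7w₀L/20 = 7·20·8/20 = 56 kN
  M_B = -w₀L²/20 = -20·8²/20 = -64 kN·m
Superposition: R_A = 5007/80 kN, M_A = 5341/60 kN·m, R_B = 7153/80 kN, M_B = -2133/20 kN·m

R_A = 5007/80 kN, M_A = 5341/60 kN·m, R_B = 7153/80 kN, M_B = -2133/20 kN·m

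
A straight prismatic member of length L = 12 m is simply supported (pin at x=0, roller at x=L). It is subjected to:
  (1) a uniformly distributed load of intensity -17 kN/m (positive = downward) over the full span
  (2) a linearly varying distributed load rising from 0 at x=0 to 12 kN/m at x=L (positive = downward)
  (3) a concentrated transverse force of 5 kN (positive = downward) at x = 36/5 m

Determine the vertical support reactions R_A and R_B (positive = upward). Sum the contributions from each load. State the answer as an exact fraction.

Load 1 — uniform load w=-17 kN/m over full span:
  R_A = wL/2 = (-17)·12/2 = -102 kN
  R_B = wL/2 = (-17)·12/2 = -102 kN
Load 2 — triangular load w₀=12 kN/m (0→w₀ over full span):
  R_A = w₀L/6 = 12·12/6 = 24 kN
  R_B = w₀L/3 = 12·12/3 = 48 kN
Load 3 — point force P=5 kN at a=36/5 m (b=L-a=24/5):
  R_A = Pb/L = 5·(24/5)/12 = 2 kN
  R_B = Pa/L = 5·(36/5)/12 = 3 kN
Superposition: R_A = -76 kN, R_B = -51 kN

R_A = -76 kN, R_B = -51 kN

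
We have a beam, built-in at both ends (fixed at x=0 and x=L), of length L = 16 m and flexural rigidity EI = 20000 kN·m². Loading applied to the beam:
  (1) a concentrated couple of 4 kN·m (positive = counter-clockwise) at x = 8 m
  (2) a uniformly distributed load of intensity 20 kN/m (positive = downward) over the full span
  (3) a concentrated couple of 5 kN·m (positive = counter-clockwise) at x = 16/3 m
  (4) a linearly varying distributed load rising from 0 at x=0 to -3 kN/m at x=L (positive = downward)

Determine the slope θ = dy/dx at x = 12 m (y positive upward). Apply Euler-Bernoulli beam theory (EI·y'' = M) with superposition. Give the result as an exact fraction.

Load 1 — applied couple M₀=4 kN·m at a=8 m (b=L-a=8):
  θ_1 = (R_Ax²/2 - M_Ax - M₀(x-a))/EI  [x>a] with R_A=3/8, M_A=1 = ((3/8)·12²/2 - 1·12 - 4·(12-8))/20000 = -1/20000 rad
Load 2 — uniform load w=20 kN/m over full span:
  θ_2 = -wx(L-x)(L-2x)/(12EI) = -20·12·(16-12)·(16-2·12)/(12·20000) = 4/125 rad
Load 3 — applied couple M₀=5 kN·m at a=16/3 m (b=L-a=32/3):
  θ_3 = (R_Ax²/2 - M_Ax - M₀(x-a))/EI  [x>a] with R_A=5/12, M_A=0 = ((5/12)·12²/2 - 0·12 - 5·(12-(16/3)))/20000 = -1/6000 rad
Load 4 — triangular load w₀=-3 kN/m (0→w₀ over full span):
  θ_4 = -w₀(2x(L-x)(L-2x)(x+2L)+x²(L-x)²)/(120LEI) = -(-3)·(2·12·(16-12)·(16-2·12)·(12+2·16)+12²·(16-12)²)/(120·16·20000) = -123/50000 rad
Superposition: θ = Σ θ_i = 8797/300000 rad ≈ 0.029323 rad

θ(12) = 8797/300000 rad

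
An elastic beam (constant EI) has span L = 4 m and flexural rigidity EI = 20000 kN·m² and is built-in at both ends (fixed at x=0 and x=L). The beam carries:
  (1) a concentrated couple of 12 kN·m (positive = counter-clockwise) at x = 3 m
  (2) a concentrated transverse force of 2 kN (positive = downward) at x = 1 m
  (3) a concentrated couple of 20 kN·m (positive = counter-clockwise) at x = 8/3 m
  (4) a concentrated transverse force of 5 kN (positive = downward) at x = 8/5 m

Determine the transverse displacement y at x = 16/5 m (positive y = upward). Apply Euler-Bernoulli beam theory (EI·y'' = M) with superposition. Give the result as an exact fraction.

y(16/5) = -60031/562500000 m

Load 1 — applied couple M₀=12 kN·m at a=3 m (b=L-a=1):
  y_1 = (R_Ax³/6 - M_Ax²/2 - M₀(x-a)²/2)/EI  [x>a] with R_A=27/8, M_A=15/4 = ((27/8)·(16/5)³/6 - (15/4)·(16/5)²/2 - 12·((16/5)-3)²/2)/20000 = -63/1250000 m
Load 2 — point force P=2 kN at a=1 m (b=L-a=3):
  y_2 = -Pa²(L-x)²(3bL-(3b+a)(L-x))/(6L³EI)  [x>a] = -2·1²·(4-(16/5))²·(3·3·4-(3·3+1)·(4-(16/5)))/(6·4³·20000) = -7/1500000 m
Load 3 — applied couple M₀=20 kN·m at a=8/3 m (b=L-a=4/3):
  y_3 = (R_Ax³/6 - M_Ax²/2 - M₀(x-a)²/2)/EI  [x>a] with R_A=20/3, M_A=20/3 = ((20/3)·(16/5)³/6 - (20/3)·(16/5)²/2 - 20·((16/5)-(8/3))²/2)/20000 = -4/140625 m
Load 4 — point force P=5 kN at a=8/5 m (b=L-a=12/5):
  y_4 = -Pa²(L-x)²(3bL-(3b+a)(L-x))/(6L³EI)  [x>a] = -5·(8/5)²·(4-(16/5))²·(3·(12/5)·4-(3·(12/5)+(8/5))·(4-(16/5)))/(6·4³·20000) = -136/5859375 m
Superposition: y = Σ y_i = -60031/562500000 m ≈ -0.000107 m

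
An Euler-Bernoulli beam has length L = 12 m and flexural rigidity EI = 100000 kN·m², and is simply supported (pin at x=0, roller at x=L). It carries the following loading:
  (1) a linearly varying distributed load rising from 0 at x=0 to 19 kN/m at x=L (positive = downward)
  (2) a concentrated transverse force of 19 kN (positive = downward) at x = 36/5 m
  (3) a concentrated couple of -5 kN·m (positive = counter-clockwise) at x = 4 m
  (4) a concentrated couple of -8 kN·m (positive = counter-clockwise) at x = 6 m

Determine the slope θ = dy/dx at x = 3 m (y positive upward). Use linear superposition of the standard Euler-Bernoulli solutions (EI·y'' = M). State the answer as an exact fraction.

Load 1 — triangular load w₀=19 kN/m (0→w₀ over full span):
  θ_1 = -w₀(7L⁴-30L²x²+15x⁴)/(360LEI) = -19·(7·12⁴-30·12²·3²+15·3⁴)/(360·12·100000) = -75639/16000000 rad
Load 2 — point force P=19 kN at a=36/5 m (b=L-a=24/5):
  θ_2 = -Pb(L²-b²-3x²)/(6LEI)  [x≤a] = -19·(24/5)·(12²-(24/5)²-3·3²)/(6·12·100000) = -14877/12500000 rad
Load 3 — applied couple M₀=-5 kN·m at a=4 m (b=L-a=8):
  θ_3 = (M₀x²/(2L)+C₁)/EI  [x≤a] with C₁=M₀(3b²-L²)/(6L)=-10/3 = ((-5)·3²/(2·12)+(-10/3))/100000 = -1/19200 rad
Load 4 — applied couple M₀=-8 kN·m at a=6 m (b=L-a=6):
  θ_4 = (M₀x²/(2L)+C₁)/EI  [x≤a] with C₁=M₀(3b²-L²)/(6L)=4 = ((-8)·3²/(2·12)+4)/100000 = 1/100000 rad
Superposition: θ = Σ θ_i = -7151617/1200000000 rad ≈ -0.005960 rad

θ(3) = -7151617/1200000000 rad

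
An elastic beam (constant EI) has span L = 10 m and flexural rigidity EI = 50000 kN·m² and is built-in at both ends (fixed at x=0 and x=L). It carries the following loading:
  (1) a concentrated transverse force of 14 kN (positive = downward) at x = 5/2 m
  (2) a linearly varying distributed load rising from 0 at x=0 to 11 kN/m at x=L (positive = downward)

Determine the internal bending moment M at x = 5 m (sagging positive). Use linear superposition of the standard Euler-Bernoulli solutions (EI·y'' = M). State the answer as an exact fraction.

Load 1 — point force P=14 kN at a=5/2 m (b=L-a=15/2):
  M_1 = Pa²(a+3b)(L-x)/L³ - Pa²b/L²  [x>a] = 14·(5/2)²·((5/2)+3·(15/2))·(10-5)/10³ - 14·(5/2)²·(15/2)/10² = 35/8 kN·m
Load 2 — triangular load w₀=11 kN/m (0→w₀ over full span):
  M_2 = 3w₀Lx/20 - w₀L²/30 - w₀x³/(6L) = 3·11·10·5/20 - 11·10²/30 - 11·5³/(6·10) = 275/12 kN·m
Superposition: M = Σ M_i = 655/24 kN·m ≈ 27.291667 kN·m

M(5) = 655/24 kN·m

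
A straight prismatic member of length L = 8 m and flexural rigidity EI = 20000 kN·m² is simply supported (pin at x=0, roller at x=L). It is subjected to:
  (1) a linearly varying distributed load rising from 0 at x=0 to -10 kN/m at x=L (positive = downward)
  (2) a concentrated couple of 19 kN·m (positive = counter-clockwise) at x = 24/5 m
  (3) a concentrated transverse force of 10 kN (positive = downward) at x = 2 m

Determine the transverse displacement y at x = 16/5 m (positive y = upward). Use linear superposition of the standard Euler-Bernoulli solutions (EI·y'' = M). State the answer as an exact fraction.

Load 1 — triangular load w₀=-10 kN/m (0→w₀ over full span):
  y_1 = -w₀x(7L⁴-10L²x²+3x⁴)/(360LEI) = -(-10)·(16/5)·(7·8⁴-10·8²·(16/5)²+3·(16/5)⁴)/(360·8·20000) = 73024/5859375 m
Load 2 — applied couple M₀=19 kN·m at a=24/5 m (b=L-a=16/5):
  y_2 = (M₀x³/(6L)+C₁x)/EI  [x≤a] with C₁=M₀(3b²-L²)/(6L)=-988/75 = (19·(16/5)³/(6·8)+(-988/75)·(16/5))/20000 = -114/78125 m
Load 3 — point force P=10 kN at a=2 m (b=L-a=6):
  y_3 = -Pa(L-x)(2Lx-a²-x²)/(6LEI)  [x>a] = -10·2·(8-(16/5))·(2·8·(16/5)-2²-(16/5)²)/(6·8·20000) = -231/62500 m
Superposition: y = Σ y_i = 171271/23437500 m ≈ 0.007308 m

y(16/5) = 171271/23437500 m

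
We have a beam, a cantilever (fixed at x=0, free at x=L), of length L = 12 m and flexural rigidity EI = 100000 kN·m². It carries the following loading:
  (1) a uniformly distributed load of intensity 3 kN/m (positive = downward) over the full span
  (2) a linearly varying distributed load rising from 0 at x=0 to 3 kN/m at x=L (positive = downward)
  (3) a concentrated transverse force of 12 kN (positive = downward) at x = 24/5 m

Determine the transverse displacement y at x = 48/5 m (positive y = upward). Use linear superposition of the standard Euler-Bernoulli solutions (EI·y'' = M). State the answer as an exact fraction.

y(48/5) = -5353344/48828125 m

Load 1 — uniform load w=3 kN/m over full span:
  y_1 = -wx²(x²-4Lx+6L²)/(24EI) = -3·(48/5)²·((48/5)²-4·12·(48/5)+6·12²)/(24·100000) = -111456/1953125 m
Load 2 — triangular load w₀=3 kN/m (0→w₀ over full span):
  y_2 = (w₀Lx³/12-w₀L²x²/6-w₀x⁵/(120L))/EI = (3·12·(48/5)³/12-3·12²·(48/5)²/6-3·(48/5)⁵/(120·12))/100000 = -2026944/48828125 m
Load 3 — point force P=12 kN at a=24/5 m (b=L-a=36/5):
  y_3 = -Pa²(3x-a)/(6EI)  [x>a] = -12·(24/5)²·(3·(48/5)-(24/5))/(6·100000) = -864/78125 m
Superposition: y = Σ y_i = -5353344/48828125 m ≈ -0.109636 m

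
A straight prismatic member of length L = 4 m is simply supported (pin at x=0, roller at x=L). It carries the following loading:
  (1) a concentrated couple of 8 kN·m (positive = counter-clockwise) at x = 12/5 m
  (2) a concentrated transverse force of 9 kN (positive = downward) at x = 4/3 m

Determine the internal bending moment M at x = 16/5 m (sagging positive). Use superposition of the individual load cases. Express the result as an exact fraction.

Load 1 — applied couple M₀=8 kN·m at a=12/5 m (b=L-a=8/5):
  M_1 = M₀x/L - M₀  [x>a] = 8·(16/5)/4 - 8 = -8/5 kN·m
Load 2 — point force P=9 kN at a=4/3 m (b=L-a=8/3):
  M_2 = Pa(L-x)/L  [x>a] = 9·(4/3)·(4-(16/5))/4 = 12/5 kN·m
Superposition: M = Σ M_i = 4/5 kN·m ≈ 0.800000 kN·m

M(16/5) = 4/5 kN·m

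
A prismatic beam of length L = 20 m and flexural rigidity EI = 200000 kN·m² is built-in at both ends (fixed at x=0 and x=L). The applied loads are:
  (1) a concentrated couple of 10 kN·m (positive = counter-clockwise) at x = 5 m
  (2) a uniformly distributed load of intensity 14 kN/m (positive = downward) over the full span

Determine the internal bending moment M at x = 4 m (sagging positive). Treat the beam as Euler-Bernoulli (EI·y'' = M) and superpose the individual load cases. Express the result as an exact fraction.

Load 1 — applied couple M₀=10 kN·m at a=5 m (b=L-a=15):
  M_1 = R_Ax - M_A  [x≤a] with R_A=9/16, M_A=-15/8 = (9/16)·4 - (-15/8) = 33/8 kN·m
Load 2 — uniform load w=14 kN/m over full span:
  M_2 = wLx/2 - wL²/12 - wx²/2 = 14·20·4/2 - 14·20²/12 - 14·4²/2 = -56/3 kN·m
Superposition: M = Σ M_i = -349/24 kN·m ≈ -14.541667 kN·m

M(4) = -349/24 kN·m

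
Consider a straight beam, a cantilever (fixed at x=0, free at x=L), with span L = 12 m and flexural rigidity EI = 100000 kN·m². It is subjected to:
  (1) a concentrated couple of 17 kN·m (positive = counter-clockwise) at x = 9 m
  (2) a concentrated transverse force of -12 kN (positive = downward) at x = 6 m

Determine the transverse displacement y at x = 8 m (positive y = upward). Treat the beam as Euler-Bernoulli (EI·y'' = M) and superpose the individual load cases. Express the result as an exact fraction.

y(8) = 23/1250 m

Load 1 — applied couple M₀=17 kN·m at a=9 m (b=L-a=3):
  y_1 = M₀x²/(2EI)  [x≤a] = 17·8²/(2·100000) = 17/3125 m
Load 2 — point force P=-12 kN at a=6 m (b=L-a=6):
  y_2 = -Pa²(3x-a)/(6EI)  [x>a] = -(-12)·6²·(3·8-6)/(6·100000) = 81/6250 m
Superposition: y = Σ y_i = 23/1250 m ≈ 0.018400 m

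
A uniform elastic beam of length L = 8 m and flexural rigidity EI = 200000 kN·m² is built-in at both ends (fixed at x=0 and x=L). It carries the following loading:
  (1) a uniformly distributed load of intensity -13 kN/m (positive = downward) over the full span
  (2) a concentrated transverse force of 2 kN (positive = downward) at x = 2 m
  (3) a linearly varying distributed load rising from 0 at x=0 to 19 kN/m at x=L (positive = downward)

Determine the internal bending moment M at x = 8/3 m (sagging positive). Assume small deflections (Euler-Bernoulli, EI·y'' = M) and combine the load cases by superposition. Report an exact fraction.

Load 1 — uniform load w=-13 kN/m over full span:
  M_1 = wLx/2 - wL²/12 - wx²/2 = (-13)·8·(8/3)/2 - (-13)·8²/12 - (-13)·(8/3)²/2 = -208/9 kN·m
Load 2 — point force P=2 kN at a=2 m (b=L-a=6):
  M_2 = Pa²(a+3b)(L-x)/L³ - Pa²b/L²  [x>a] = 2·2²·(2+3·6)·(8-(8/3))/8³ - 2·2²·6/8² = 11/12 kN·m
Load 3 — triangular load w₀=19 kN/m (0→w₀ over full span):
  M_3 = 3w₀Lx/20 - w₀L²/30 - w₀x³/(6L) = 3·19·8·(8/3)/20 - 19·8²/30 - 19·(8/3)³/(6·8) = 5168/405 kN·m
Superposition: M = Σ M_i = -15283/1620 kN·m ≈ -9.433951 kN·m

M(8/3) = -15283/1620 kN·m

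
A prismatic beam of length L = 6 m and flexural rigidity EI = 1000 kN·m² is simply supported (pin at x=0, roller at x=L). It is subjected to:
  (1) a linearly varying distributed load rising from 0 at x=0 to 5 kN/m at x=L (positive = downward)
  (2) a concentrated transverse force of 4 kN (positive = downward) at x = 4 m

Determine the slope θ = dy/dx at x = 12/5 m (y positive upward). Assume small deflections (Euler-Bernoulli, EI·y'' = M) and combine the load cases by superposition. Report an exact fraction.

θ(12/5) = -12401/1125000 rad

Load 1 — triangular load w₀=5 kN/m (0→w₀ over full span):
  θ_1 = -w₀(7L⁴-30L²x²+15x⁴)/(360LEI) = -5·(7·6⁴-30·6²·(12/5)²+15·(12/5)⁴)/(360·6·1000) = -969/125000 rad
Load 2 — point force P=4 kN at a=4 m (b=L-a=2):
  θ_2 = -Pb(L²-b²-3x²)/(6LEI)  [x≤a] = -4·2·(6²-2²-3·(12/5)²)/(6·6·1000) = -92/28125 rad
Superposition: θ = Σ θ_i = -12401/1125000 rad ≈ -0.011023 rad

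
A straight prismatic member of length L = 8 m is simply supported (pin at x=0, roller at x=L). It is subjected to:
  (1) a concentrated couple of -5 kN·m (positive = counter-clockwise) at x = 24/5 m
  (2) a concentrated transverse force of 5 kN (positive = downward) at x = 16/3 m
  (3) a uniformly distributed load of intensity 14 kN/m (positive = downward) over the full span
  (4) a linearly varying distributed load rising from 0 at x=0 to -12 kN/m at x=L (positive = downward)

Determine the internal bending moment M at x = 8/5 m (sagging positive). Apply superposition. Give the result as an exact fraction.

M(8/5) = 18289/375 kN·m

Load 1 — applied couple M₀=-5 kN·m at a=24/5 m (b=L-a=16/5):
  M_1 = M₀x/L  [x≤a] = (-5)·(8/5)/8 = -1 kN·m
Load 2 — point force P=5 kN at a=16/3 m (b=L-a=8/3):
  M_2 = Pbx/L  [x≤a] = 5·(8/3)·(8/5)/8 = 8/3 kN·m
Load 3 — uniform load w=14 kN/m over full span:
  M_3 = wx(L-x)/2 = 14·(8/5)·(8-(8/5))/2 = 1792/25 kN·m
Load 4 — triangular load w₀=-12 kN/m (0→w₀ over full span):
  M_4 = w₀Lx/6 - w₀x³/(6L) = (-12)·8·(8/5)/6 - (-12)·(8/5)³/(6·8) = -3072/125 kN·m
Superposition: M = Σ M_i = 18289/375 kN·m ≈ 48.770667 kN·m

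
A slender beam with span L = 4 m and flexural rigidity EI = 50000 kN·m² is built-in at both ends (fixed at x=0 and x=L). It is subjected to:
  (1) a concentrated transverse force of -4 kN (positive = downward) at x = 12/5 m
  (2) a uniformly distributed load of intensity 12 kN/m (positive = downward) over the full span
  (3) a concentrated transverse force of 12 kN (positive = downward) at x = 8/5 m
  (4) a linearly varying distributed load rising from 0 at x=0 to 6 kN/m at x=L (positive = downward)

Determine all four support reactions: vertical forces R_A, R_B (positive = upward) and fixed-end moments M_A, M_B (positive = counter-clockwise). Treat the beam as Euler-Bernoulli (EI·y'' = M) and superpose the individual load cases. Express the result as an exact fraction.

Load 1 — point force P=-4 kN at a=12/5 m (b=L-a=8/5):
  R_A = Pb²(3a+b)/L³ = (-4)·(8/5)²·(3·(12/5)+(8/5))/4³ = -176/125 kN
  M_A = Pab²/L² = (-4)·(12/5)·(8/5)²/4² = -192/125 kN·m
  R_B = Pa²(a+3b)/L³ = (-4)·(12/5)²·((12/5)+3·(8/5))/4³ = -324/125 kN
  M_B = -Pa²b/L² = -(-4)·(12/5)²·(8/5)/4² = 288/125 kN·m
Load 2 — uniform load w=12 kN/m over full span:
  R_A = wL/2 = 12·4/2 = 24 kN
  M_A = wL²/12 = 12·4²/12 = 16 kN·m
  R_B = wL/2 = 12·4/2 = 24 kN
  M_B = -wL²/12 = -12·4²/12 = -16 kN·m
Load 3 — point force P=12 kN at a=8/5 m (b=L-a=12/5):
  R_A = Pb²(3a+b)/L³ = 12·(12/5)²·(3·(8/5)+(12/5))/4³ = 972/125 kN
  M_A = Pab²/L² = 12·(8/5)·(12/5)²/4² = 864/125 kN·m
  R_B = Pa²(a+3b)/L³ = 12·(8/5)²·((8/5)+3·(12/5))/4³ = 528/125 kN
  M_B = -Pa²b/L² = -12·(8/5)²·(12/5)/4² = -576/125 kN·m
Load 4 — triangular load w₀=6 kN/m (0→w₀ over full span):
  R_A = 3w₀L/20 = 3·6·4/20 = 18/5 kN
  M_A = w₀L²/30 = 6·4²/30 = 16/5 kN·m
  R_B = 7w₀L/20 = 7·6·4/20 = 42/5 kN
  M_B = -w₀L²/20 = -6·4²/20 = -24/5 kN·m
Superposition: R_A = 4246/125 kN, M_A = 3072/125 kN·m, R_B = 4254/125 kN, M_B = -2888/125 kN·m

R_A = 4246/125 kN, M_A = 3072/125 kN·m, R_B = 4254/125 kN, M_B = -2888/125 kN·m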